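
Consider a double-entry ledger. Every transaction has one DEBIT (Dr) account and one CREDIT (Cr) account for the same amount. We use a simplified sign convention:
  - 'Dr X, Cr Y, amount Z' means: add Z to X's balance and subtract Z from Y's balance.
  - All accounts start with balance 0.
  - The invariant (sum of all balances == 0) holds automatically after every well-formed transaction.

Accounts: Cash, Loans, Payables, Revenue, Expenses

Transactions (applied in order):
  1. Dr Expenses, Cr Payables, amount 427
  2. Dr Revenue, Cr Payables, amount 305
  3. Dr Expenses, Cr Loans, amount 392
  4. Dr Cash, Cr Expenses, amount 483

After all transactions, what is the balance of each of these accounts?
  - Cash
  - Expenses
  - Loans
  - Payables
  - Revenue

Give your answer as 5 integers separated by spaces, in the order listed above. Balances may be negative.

Answer: 483 336 -392 -732 305

Derivation:
After txn 1 (Dr Expenses, Cr Payables, amount 427): Expenses=427 Payables=-427
After txn 2 (Dr Revenue, Cr Payables, amount 305): Expenses=427 Payables=-732 Revenue=305
After txn 3 (Dr Expenses, Cr Loans, amount 392): Expenses=819 Loans=-392 Payables=-732 Revenue=305
After txn 4 (Dr Cash, Cr Expenses, amount 483): Cash=483 Expenses=336 Loans=-392 Payables=-732 Revenue=305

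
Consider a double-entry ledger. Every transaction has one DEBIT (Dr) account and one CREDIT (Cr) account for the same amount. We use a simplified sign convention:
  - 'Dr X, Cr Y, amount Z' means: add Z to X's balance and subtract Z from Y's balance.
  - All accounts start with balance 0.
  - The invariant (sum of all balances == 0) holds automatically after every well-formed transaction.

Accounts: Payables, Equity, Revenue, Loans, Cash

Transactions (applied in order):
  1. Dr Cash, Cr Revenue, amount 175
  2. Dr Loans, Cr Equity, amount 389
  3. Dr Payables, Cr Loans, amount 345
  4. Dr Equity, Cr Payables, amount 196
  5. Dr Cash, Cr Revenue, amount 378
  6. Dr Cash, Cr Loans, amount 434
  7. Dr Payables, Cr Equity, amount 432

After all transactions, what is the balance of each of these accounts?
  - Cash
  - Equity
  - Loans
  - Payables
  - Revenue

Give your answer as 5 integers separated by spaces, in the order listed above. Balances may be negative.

Answer: 987 -625 -390 581 -553

Derivation:
After txn 1 (Dr Cash, Cr Revenue, amount 175): Cash=175 Revenue=-175
After txn 2 (Dr Loans, Cr Equity, amount 389): Cash=175 Equity=-389 Loans=389 Revenue=-175
After txn 3 (Dr Payables, Cr Loans, amount 345): Cash=175 Equity=-389 Loans=44 Payables=345 Revenue=-175
After txn 4 (Dr Equity, Cr Payables, amount 196): Cash=175 Equity=-193 Loans=44 Payables=149 Revenue=-175
After txn 5 (Dr Cash, Cr Revenue, amount 378): Cash=553 Equity=-193 Loans=44 Payables=149 Revenue=-553
After txn 6 (Dr Cash, Cr Loans, amount 434): Cash=987 Equity=-193 Loans=-390 Payables=149 Revenue=-553
After txn 7 (Dr Payables, Cr Equity, amount 432): Cash=987 Equity=-625 Loans=-390 Payables=581 Revenue=-553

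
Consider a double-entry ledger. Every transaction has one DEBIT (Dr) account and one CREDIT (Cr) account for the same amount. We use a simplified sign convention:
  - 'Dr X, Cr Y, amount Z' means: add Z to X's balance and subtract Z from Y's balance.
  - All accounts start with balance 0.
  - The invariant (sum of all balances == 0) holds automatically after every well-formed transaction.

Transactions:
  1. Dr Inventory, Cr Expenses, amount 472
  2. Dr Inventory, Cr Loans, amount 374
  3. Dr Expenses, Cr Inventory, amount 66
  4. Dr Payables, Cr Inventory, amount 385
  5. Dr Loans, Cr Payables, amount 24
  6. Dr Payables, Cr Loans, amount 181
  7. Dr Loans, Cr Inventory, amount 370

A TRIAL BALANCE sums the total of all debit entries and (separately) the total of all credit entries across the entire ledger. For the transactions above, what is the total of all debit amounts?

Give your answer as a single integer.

Txn 1: debit+=472
Txn 2: debit+=374
Txn 3: debit+=66
Txn 4: debit+=385
Txn 5: debit+=24
Txn 6: debit+=181
Txn 7: debit+=370
Total debits = 1872

Answer: 1872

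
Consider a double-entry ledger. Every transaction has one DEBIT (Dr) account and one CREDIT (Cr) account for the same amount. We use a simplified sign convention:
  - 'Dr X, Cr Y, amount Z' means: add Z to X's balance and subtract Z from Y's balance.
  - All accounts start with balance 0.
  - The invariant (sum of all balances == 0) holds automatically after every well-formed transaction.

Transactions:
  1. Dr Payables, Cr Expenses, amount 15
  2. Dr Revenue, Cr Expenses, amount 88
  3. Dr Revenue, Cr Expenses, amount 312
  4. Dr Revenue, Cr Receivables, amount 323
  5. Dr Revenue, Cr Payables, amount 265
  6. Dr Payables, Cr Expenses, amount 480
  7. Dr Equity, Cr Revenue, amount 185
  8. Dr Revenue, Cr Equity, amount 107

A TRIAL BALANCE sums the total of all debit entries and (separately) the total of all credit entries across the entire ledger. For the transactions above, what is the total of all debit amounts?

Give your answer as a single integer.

Txn 1: debit+=15
Txn 2: debit+=88
Txn 3: debit+=312
Txn 4: debit+=323
Txn 5: debit+=265
Txn 6: debit+=480
Txn 7: debit+=185
Txn 8: debit+=107
Total debits = 1775

Answer: 1775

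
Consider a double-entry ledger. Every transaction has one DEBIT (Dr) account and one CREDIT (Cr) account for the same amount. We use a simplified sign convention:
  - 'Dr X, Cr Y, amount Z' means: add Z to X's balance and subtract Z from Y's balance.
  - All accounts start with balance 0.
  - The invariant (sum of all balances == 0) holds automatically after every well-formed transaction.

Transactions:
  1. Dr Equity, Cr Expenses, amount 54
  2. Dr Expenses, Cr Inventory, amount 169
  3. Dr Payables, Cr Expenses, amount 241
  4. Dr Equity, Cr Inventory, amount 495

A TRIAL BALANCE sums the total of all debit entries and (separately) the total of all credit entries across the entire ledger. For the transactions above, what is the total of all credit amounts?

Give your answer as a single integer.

Txn 1: credit+=54
Txn 2: credit+=169
Txn 3: credit+=241
Txn 4: credit+=495
Total credits = 959

Answer: 959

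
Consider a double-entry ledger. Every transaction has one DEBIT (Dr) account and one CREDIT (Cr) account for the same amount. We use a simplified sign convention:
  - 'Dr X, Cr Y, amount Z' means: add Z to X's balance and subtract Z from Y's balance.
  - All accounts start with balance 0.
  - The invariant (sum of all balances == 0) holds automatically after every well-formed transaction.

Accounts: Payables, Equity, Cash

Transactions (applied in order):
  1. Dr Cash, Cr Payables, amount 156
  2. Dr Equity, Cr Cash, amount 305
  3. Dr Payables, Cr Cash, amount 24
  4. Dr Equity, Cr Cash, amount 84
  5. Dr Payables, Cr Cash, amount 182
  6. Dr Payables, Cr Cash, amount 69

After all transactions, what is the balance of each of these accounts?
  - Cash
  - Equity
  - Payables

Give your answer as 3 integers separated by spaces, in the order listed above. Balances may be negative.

Answer: -508 389 119

Derivation:
After txn 1 (Dr Cash, Cr Payables, amount 156): Cash=156 Payables=-156
After txn 2 (Dr Equity, Cr Cash, amount 305): Cash=-149 Equity=305 Payables=-156
After txn 3 (Dr Payables, Cr Cash, amount 24): Cash=-173 Equity=305 Payables=-132
After txn 4 (Dr Equity, Cr Cash, amount 84): Cash=-257 Equity=389 Payables=-132
After txn 5 (Dr Payables, Cr Cash, amount 182): Cash=-439 Equity=389 Payables=50
After txn 6 (Dr Payables, Cr Cash, amount 69): Cash=-508 Equity=389 Payables=119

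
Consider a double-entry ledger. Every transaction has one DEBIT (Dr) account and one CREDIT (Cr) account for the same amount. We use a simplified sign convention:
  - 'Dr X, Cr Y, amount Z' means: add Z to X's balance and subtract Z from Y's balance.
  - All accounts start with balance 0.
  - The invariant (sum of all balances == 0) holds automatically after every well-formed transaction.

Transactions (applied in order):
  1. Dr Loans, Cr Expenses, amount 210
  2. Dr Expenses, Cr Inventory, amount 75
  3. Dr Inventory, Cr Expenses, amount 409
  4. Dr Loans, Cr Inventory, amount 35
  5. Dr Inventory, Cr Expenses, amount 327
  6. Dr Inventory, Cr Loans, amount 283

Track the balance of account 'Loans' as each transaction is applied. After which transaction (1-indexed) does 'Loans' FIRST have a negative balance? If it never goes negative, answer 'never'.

Answer: 6

Derivation:
After txn 1: Loans=210
After txn 2: Loans=210
After txn 3: Loans=210
After txn 4: Loans=245
After txn 5: Loans=245
After txn 6: Loans=-38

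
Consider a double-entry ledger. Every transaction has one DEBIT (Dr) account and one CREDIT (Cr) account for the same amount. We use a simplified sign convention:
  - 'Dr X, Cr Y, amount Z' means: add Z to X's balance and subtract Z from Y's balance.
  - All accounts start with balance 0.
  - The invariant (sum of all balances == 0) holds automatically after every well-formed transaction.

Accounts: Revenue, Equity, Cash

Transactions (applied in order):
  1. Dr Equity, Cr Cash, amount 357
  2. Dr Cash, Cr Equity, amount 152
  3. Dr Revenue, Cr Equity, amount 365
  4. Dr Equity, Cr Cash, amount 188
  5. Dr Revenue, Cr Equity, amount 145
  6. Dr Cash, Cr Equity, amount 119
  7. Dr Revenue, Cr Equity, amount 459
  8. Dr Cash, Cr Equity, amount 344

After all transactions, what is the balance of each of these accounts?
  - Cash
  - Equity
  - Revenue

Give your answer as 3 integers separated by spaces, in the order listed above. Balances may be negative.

After txn 1 (Dr Equity, Cr Cash, amount 357): Cash=-357 Equity=357
After txn 2 (Dr Cash, Cr Equity, amount 152): Cash=-205 Equity=205
After txn 3 (Dr Revenue, Cr Equity, amount 365): Cash=-205 Equity=-160 Revenue=365
After txn 4 (Dr Equity, Cr Cash, amount 188): Cash=-393 Equity=28 Revenue=365
After txn 5 (Dr Revenue, Cr Equity, amount 145): Cash=-393 Equity=-117 Revenue=510
After txn 6 (Dr Cash, Cr Equity, amount 119): Cash=-274 Equity=-236 Revenue=510
After txn 7 (Dr Revenue, Cr Equity, amount 459): Cash=-274 Equity=-695 Revenue=969
After txn 8 (Dr Cash, Cr Equity, amount 344): Cash=70 Equity=-1039 Revenue=969

Answer: 70 -1039 969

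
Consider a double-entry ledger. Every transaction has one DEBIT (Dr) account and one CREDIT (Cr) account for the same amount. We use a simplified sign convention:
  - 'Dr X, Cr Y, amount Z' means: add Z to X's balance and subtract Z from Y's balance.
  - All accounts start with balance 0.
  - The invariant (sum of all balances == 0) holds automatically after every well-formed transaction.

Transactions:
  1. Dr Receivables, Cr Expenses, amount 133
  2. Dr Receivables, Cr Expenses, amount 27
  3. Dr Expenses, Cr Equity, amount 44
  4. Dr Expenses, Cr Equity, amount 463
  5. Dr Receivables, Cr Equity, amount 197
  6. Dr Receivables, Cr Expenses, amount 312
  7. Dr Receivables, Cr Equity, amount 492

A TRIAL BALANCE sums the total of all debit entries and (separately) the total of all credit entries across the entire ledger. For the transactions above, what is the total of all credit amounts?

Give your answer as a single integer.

Answer: 1668

Derivation:
Txn 1: credit+=133
Txn 2: credit+=27
Txn 3: credit+=44
Txn 4: credit+=463
Txn 5: credit+=197
Txn 6: credit+=312
Txn 7: credit+=492
Total credits = 1668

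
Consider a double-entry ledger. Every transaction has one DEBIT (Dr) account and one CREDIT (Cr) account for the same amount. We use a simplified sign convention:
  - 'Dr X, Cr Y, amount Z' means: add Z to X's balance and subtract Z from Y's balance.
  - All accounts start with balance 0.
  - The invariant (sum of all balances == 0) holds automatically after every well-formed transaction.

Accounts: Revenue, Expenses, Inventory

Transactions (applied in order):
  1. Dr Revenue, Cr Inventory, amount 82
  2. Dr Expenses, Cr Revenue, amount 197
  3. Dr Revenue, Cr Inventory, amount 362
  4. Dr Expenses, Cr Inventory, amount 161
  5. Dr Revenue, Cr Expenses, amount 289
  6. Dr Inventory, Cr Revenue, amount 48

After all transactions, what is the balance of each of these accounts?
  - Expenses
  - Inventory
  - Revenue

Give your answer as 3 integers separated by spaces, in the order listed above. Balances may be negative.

Answer: 69 -557 488

Derivation:
After txn 1 (Dr Revenue, Cr Inventory, amount 82): Inventory=-82 Revenue=82
After txn 2 (Dr Expenses, Cr Revenue, amount 197): Expenses=197 Inventory=-82 Revenue=-115
After txn 3 (Dr Revenue, Cr Inventory, amount 362): Expenses=197 Inventory=-444 Revenue=247
After txn 4 (Dr Expenses, Cr Inventory, amount 161): Expenses=358 Inventory=-605 Revenue=247
After txn 5 (Dr Revenue, Cr Expenses, amount 289): Expenses=69 Inventory=-605 Revenue=536
After txn 6 (Dr Inventory, Cr Revenue, amount 48): Expenses=69 Inventory=-557 Revenue=488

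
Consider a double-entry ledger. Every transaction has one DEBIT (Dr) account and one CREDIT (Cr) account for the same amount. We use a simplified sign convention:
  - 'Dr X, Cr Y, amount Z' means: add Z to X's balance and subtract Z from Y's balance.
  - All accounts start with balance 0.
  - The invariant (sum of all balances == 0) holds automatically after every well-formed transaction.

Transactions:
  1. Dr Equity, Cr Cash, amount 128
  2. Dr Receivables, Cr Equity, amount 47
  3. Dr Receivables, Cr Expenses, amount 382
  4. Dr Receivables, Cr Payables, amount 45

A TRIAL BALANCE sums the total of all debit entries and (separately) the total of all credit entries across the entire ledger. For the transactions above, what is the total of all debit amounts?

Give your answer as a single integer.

Answer: 602

Derivation:
Txn 1: debit+=128
Txn 2: debit+=47
Txn 3: debit+=382
Txn 4: debit+=45
Total debits = 602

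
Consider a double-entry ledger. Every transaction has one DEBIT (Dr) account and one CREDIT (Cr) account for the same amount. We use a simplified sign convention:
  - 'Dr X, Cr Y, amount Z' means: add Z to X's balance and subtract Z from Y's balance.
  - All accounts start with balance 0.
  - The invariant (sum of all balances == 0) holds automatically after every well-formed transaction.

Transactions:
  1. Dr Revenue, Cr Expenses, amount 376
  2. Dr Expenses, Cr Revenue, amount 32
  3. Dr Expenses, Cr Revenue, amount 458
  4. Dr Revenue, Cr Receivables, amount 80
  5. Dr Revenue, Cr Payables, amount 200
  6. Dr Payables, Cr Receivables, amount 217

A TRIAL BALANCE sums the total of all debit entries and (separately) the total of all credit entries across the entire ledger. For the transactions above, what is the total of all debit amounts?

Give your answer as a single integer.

Txn 1: debit+=376
Txn 2: debit+=32
Txn 3: debit+=458
Txn 4: debit+=80
Txn 5: debit+=200
Txn 6: debit+=217
Total debits = 1363

Answer: 1363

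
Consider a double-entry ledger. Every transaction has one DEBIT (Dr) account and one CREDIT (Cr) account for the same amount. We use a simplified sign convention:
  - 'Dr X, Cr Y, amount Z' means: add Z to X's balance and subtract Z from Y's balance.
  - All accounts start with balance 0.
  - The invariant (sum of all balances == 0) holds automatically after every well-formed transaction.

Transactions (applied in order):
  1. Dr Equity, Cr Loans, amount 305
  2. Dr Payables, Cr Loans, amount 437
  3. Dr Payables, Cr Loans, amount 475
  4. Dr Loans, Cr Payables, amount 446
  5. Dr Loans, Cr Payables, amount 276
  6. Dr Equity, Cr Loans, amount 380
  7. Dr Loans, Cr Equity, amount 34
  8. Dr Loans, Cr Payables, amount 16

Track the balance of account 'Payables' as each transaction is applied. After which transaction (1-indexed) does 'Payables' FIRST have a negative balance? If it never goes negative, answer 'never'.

Answer: never

Derivation:
After txn 1: Payables=0
After txn 2: Payables=437
After txn 3: Payables=912
After txn 4: Payables=466
After txn 5: Payables=190
After txn 6: Payables=190
After txn 7: Payables=190
After txn 8: Payables=174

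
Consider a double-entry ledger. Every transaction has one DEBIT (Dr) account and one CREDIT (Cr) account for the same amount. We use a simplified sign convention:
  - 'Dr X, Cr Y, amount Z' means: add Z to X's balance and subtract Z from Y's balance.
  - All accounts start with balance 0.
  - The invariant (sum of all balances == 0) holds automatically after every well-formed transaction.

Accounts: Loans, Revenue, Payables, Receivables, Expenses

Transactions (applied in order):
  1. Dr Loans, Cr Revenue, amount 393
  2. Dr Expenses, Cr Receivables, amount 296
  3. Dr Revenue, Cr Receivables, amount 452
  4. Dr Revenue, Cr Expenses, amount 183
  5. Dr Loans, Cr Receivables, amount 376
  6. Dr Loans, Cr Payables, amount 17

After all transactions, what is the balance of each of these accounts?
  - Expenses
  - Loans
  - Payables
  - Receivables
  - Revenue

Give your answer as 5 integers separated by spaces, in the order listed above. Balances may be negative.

After txn 1 (Dr Loans, Cr Revenue, amount 393): Loans=393 Revenue=-393
After txn 2 (Dr Expenses, Cr Receivables, amount 296): Expenses=296 Loans=393 Receivables=-296 Revenue=-393
After txn 3 (Dr Revenue, Cr Receivables, amount 452): Expenses=296 Loans=393 Receivables=-748 Revenue=59
After txn 4 (Dr Revenue, Cr Expenses, amount 183): Expenses=113 Loans=393 Receivables=-748 Revenue=242
After txn 5 (Dr Loans, Cr Receivables, amount 376): Expenses=113 Loans=769 Receivables=-1124 Revenue=242
After txn 6 (Dr Loans, Cr Payables, amount 17): Expenses=113 Loans=786 Payables=-17 Receivables=-1124 Revenue=242

Answer: 113 786 -17 -1124 242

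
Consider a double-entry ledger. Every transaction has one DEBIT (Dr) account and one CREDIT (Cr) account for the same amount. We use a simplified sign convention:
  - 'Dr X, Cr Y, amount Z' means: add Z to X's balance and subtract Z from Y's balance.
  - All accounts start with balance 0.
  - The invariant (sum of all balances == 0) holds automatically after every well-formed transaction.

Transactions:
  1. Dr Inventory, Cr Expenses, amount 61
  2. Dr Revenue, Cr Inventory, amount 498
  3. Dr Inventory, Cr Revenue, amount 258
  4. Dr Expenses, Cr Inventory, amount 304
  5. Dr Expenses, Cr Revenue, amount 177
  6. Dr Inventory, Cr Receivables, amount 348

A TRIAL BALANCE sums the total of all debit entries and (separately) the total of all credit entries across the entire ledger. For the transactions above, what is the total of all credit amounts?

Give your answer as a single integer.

Answer: 1646

Derivation:
Txn 1: credit+=61
Txn 2: credit+=498
Txn 3: credit+=258
Txn 4: credit+=304
Txn 5: credit+=177
Txn 6: credit+=348
Total credits = 1646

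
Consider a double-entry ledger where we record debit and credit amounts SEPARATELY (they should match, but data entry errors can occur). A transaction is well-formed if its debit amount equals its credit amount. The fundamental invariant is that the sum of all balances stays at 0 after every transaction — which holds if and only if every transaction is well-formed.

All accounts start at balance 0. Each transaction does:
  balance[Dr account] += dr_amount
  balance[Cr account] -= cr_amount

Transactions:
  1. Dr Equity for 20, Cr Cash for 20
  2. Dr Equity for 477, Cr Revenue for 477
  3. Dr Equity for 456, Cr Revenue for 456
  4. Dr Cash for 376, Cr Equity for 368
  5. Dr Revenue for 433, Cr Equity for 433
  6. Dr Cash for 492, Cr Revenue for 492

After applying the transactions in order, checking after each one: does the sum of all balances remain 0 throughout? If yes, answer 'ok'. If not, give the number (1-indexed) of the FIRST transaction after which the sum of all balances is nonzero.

Answer: 4

Derivation:
After txn 1: dr=20 cr=20 sum_balances=0
After txn 2: dr=477 cr=477 sum_balances=0
After txn 3: dr=456 cr=456 sum_balances=0
After txn 4: dr=376 cr=368 sum_balances=8
After txn 5: dr=433 cr=433 sum_balances=8
After txn 6: dr=492 cr=492 sum_balances=8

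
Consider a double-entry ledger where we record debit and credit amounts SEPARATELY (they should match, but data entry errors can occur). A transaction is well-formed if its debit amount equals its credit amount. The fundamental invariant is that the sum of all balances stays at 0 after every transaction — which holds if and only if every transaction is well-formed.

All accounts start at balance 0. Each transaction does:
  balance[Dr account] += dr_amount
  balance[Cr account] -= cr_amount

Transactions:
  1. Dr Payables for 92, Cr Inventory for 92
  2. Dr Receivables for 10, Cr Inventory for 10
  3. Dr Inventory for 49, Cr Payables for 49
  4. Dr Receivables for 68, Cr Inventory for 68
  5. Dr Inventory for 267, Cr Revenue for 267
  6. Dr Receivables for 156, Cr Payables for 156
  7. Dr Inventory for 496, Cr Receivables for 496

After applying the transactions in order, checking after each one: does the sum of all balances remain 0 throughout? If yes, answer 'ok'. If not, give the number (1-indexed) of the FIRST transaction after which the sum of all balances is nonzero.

Answer: ok

Derivation:
After txn 1: dr=92 cr=92 sum_balances=0
After txn 2: dr=10 cr=10 sum_balances=0
After txn 3: dr=49 cr=49 sum_balances=0
After txn 4: dr=68 cr=68 sum_balances=0
After txn 5: dr=267 cr=267 sum_balances=0
After txn 6: dr=156 cr=156 sum_balances=0
After txn 7: dr=496 cr=496 sum_balances=0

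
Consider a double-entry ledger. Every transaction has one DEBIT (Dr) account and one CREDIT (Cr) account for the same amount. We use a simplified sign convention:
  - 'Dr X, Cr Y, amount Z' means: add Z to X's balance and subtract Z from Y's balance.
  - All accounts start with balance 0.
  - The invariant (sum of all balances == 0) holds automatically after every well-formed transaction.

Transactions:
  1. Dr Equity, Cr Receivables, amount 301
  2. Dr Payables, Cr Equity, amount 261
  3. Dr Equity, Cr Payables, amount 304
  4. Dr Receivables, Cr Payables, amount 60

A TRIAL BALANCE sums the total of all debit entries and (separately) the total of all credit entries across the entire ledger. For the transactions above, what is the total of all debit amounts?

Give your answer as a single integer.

Answer: 926

Derivation:
Txn 1: debit+=301
Txn 2: debit+=261
Txn 3: debit+=304
Txn 4: debit+=60
Total debits = 926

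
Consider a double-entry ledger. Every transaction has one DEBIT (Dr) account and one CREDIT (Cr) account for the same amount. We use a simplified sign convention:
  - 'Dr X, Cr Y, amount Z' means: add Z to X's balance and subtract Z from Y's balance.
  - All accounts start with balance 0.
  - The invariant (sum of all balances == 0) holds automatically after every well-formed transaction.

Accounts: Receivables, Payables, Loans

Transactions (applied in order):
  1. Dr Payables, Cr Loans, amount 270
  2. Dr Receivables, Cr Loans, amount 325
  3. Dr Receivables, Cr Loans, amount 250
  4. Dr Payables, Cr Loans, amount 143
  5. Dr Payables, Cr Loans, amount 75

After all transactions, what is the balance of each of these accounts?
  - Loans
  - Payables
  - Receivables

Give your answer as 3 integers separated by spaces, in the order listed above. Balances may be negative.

Answer: -1063 488 575

Derivation:
After txn 1 (Dr Payables, Cr Loans, amount 270): Loans=-270 Payables=270
After txn 2 (Dr Receivables, Cr Loans, amount 325): Loans=-595 Payables=270 Receivables=325
After txn 3 (Dr Receivables, Cr Loans, amount 250): Loans=-845 Payables=270 Receivables=575
After txn 4 (Dr Payables, Cr Loans, amount 143): Loans=-988 Payables=413 Receivables=575
After txn 5 (Dr Payables, Cr Loans, amount 75): Loans=-1063 Payables=488 Receivables=575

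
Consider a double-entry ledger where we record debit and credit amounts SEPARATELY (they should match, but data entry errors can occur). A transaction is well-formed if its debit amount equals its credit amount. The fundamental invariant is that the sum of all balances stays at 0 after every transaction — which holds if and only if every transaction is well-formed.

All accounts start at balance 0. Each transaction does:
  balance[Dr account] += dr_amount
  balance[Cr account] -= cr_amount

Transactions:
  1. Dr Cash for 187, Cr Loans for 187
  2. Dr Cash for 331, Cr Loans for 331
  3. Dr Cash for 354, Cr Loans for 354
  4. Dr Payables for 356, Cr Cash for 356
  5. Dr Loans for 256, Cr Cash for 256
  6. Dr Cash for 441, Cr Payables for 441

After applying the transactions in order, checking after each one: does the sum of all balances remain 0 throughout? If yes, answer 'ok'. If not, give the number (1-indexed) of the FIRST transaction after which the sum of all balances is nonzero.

Answer: ok

Derivation:
After txn 1: dr=187 cr=187 sum_balances=0
After txn 2: dr=331 cr=331 sum_balances=0
After txn 3: dr=354 cr=354 sum_balances=0
After txn 4: dr=356 cr=356 sum_balances=0
After txn 5: dr=256 cr=256 sum_balances=0
After txn 6: dr=441 cr=441 sum_balances=0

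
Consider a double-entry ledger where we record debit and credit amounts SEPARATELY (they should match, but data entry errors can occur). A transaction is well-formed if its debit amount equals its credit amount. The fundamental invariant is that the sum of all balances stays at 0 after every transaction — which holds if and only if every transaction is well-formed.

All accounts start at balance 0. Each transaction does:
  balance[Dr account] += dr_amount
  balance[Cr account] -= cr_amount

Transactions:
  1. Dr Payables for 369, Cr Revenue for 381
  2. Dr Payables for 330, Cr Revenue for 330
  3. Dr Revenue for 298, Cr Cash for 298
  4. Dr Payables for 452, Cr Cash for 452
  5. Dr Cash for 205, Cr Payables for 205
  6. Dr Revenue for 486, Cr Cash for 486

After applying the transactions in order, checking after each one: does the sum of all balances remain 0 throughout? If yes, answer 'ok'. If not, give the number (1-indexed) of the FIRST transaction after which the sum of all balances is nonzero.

Answer: 1

Derivation:
After txn 1: dr=369 cr=381 sum_balances=-12
After txn 2: dr=330 cr=330 sum_balances=-12
After txn 3: dr=298 cr=298 sum_balances=-12
After txn 4: dr=452 cr=452 sum_balances=-12
After txn 5: dr=205 cr=205 sum_balances=-12
After txn 6: dr=486 cr=486 sum_balances=-12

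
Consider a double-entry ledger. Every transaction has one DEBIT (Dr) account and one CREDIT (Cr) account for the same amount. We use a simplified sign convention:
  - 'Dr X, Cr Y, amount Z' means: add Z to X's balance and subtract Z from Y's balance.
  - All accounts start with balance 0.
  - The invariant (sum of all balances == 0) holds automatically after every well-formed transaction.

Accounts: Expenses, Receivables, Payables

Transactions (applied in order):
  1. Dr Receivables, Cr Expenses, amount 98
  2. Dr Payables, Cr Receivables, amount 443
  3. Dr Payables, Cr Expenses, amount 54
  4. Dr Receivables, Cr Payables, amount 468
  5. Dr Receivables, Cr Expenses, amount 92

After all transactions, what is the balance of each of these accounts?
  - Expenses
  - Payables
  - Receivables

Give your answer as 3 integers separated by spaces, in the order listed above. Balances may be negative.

Answer: -244 29 215

Derivation:
After txn 1 (Dr Receivables, Cr Expenses, amount 98): Expenses=-98 Receivables=98
After txn 2 (Dr Payables, Cr Receivables, amount 443): Expenses=-98 Payables=443 Receivables=-345
After txn 3 (Dr Payables, Cr Expenses, amount 54): Expenses=-152 Payables=497 Receivables=-345
After txn 4 (Dr Receivables, Cr Payables, amount 468): Expenses=-152 Payables=29 Receivables=123
After txn 5 (Dr Receivables, Cr Expenses, amount 92): Expenses=-244 Payables=29 Receivables=215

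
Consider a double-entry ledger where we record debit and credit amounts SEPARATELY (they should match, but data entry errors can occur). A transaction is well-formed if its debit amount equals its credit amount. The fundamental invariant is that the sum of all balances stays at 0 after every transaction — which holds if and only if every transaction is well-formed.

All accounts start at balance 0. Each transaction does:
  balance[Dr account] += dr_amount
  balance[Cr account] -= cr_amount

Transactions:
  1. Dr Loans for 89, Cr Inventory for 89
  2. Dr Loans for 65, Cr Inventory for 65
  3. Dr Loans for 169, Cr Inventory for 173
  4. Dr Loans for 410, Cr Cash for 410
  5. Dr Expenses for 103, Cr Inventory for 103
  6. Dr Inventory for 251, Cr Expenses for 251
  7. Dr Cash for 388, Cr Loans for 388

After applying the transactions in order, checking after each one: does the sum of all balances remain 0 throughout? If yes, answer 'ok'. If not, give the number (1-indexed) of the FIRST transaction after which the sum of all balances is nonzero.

Answer: 3

Derivation:
After txn 1: dr=89 cr=89 sum_balances=0
After txn 2: dr=65 cr=65 sum_balances=0
After txn 3: dr=169 cr=173 sum_balances=-4
After txn 4: dr=410 cr=410 sum_balances=-4
After txn 5: dr=103 cr=103 sum_balances=-4
After txn 6: dr=251 cr=251 sum_balances=-4
After txn 7: dr=388 cr=388 sum_balances=-4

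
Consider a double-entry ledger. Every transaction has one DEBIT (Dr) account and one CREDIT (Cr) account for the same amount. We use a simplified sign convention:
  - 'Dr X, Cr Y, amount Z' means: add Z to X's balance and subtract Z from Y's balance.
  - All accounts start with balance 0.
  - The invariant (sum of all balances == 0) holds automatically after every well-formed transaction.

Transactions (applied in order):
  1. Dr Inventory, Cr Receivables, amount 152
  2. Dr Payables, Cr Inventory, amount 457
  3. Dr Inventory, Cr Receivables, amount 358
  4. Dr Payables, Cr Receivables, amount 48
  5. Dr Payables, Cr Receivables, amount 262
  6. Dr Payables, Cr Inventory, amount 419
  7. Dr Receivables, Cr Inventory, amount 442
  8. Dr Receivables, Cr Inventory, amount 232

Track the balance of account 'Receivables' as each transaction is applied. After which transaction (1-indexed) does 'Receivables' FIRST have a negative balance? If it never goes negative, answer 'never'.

After txn 1: Receivables=-152

Answer: 1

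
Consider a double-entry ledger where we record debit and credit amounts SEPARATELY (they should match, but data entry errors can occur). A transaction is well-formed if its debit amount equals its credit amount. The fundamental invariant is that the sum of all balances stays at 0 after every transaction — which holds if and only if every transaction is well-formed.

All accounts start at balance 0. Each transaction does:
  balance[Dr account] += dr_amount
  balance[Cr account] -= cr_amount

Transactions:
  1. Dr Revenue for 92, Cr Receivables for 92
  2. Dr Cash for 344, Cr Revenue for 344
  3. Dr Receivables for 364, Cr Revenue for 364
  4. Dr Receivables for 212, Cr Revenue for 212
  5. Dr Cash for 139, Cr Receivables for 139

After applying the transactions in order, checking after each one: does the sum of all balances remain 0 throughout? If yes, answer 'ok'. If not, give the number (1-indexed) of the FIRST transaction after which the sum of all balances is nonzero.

After txn 1: dr=92 cr=92 sum_balances=0
After txn 2: dr=344 cr=344 sum_balances=0
After txn 3: dr=364 cr=364 sum_balances=0
After txn 4: dr=212 cr=212 sum_balances=0
After txn 5: dr=139 cr=139 sum_balances=0

Answer: ok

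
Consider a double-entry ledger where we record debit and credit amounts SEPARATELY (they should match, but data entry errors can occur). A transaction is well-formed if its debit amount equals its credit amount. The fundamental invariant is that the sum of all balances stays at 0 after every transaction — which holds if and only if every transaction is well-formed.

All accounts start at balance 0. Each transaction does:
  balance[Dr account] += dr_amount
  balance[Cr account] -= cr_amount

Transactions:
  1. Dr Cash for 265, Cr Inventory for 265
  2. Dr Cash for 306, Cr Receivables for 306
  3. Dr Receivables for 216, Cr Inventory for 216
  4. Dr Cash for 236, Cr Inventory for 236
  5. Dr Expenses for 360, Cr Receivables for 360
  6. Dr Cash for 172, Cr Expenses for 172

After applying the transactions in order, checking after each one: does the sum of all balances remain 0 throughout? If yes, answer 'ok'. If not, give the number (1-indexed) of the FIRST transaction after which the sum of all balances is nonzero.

Answer: ok

Derivation:
After txn 1: dr=265 cr=265 sum_balances=0
After txn 2: dr=306 cr=306 sum_balances=0
After txn 3: dr=216 cr=216 sum_balances=0
After txn 4: dr=236 cr=236 sum_balances=0
After txn 5: dr=360 cr=360 sum_balances=0
After txn 6: dr=172 cr=172 sum_balances=0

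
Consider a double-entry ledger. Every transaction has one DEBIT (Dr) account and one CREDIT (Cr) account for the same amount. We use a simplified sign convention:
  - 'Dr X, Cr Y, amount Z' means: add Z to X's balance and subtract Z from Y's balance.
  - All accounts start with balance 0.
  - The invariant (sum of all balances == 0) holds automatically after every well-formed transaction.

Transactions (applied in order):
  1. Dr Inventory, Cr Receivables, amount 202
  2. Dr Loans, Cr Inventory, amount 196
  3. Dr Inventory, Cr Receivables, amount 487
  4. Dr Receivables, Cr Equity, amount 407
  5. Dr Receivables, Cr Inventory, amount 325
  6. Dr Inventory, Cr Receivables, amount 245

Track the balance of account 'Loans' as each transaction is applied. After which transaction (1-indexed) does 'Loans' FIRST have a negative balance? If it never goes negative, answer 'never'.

After txn 1: Loans=0
After txn 2: Loans=196
After txn 3: Loans=196
After txn 4: Loans=196
After txn 5: Loans=196
After txn 6: Loans=196

Answer: never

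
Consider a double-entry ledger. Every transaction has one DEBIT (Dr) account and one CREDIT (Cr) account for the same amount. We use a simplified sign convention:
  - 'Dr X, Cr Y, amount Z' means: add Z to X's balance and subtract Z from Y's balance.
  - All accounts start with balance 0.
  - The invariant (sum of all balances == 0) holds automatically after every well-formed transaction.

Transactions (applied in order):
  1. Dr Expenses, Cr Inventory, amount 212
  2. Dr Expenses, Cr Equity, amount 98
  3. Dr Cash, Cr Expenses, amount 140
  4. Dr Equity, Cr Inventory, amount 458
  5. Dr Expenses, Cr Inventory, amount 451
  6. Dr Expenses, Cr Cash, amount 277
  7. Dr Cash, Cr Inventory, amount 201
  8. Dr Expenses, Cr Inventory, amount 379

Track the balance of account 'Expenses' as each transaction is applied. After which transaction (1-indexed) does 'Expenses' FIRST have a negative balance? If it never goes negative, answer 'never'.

Answer: never

Derivation:
After txn 1: Expenses=212
After txn 2: Expenses=310
After txn 3: Expenses=170
After txn 4: Expenses=170
After txn 5: Expenses=621
After txn 6: Expenses=898
After txn 7: Expenses=898
After txn 8: Expenses=1277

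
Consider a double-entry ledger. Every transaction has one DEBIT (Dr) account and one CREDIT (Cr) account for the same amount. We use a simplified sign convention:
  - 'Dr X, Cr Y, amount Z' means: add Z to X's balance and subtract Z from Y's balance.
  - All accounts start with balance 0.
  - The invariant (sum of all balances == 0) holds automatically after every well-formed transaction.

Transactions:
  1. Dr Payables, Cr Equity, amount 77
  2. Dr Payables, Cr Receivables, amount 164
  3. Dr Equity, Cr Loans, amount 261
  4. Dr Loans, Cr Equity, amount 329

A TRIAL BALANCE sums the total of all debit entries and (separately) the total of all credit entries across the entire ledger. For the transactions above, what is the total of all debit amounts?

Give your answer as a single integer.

Txn 1: debit+=77
Txn 2: debit+=164
Txn 3: debit+=261
Txn 4: debit+=329
Total debits = 831

Answer: 831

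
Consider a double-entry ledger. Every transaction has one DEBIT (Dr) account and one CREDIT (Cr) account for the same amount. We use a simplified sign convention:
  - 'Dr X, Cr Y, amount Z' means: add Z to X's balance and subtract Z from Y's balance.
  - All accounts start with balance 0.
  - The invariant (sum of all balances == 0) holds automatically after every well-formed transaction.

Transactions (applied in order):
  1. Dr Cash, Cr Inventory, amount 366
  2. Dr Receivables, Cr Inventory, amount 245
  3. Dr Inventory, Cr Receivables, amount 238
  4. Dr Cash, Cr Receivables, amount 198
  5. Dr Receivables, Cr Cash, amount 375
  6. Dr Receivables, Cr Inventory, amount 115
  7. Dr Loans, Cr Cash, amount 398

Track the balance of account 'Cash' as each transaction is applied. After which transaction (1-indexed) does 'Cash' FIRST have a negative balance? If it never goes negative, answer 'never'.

After txn 1: Cash=366
After txn 2: Cash=366
After txn 3: Cash=366
After txn 4: Cash=564
After txn 5: Cash=189
After txn 6: Cash=189
After txn 7: Cash=-209

Answer: 7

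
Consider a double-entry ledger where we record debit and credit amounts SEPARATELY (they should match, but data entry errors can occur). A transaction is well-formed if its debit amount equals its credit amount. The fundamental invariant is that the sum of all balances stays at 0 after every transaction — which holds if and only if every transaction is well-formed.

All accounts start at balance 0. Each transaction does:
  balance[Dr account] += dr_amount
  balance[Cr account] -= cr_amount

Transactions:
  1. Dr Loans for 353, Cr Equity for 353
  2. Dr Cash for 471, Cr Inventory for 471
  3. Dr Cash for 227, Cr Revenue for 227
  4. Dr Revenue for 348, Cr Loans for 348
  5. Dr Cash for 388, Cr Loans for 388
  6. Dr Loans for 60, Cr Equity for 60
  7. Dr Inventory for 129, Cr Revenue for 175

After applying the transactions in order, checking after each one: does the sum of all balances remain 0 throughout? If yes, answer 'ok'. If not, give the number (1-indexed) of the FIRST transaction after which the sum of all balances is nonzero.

After txn 1: dr=353 cr=353 sum_balances=0
After txn 2: dr=471 cr=471 sum_balances=0
After txn 3: dr=227 cr=227 sum_balances=0
After txn 4: dr=348 cr=348 sum_balances=0
After txn 5: dr=388 cr=388 sum_balances=0
After txn 6: dr=60 cr=60 sum_balances=0
After txn 7: dr=129 cr=175 sum_balances=-46

Answer: 7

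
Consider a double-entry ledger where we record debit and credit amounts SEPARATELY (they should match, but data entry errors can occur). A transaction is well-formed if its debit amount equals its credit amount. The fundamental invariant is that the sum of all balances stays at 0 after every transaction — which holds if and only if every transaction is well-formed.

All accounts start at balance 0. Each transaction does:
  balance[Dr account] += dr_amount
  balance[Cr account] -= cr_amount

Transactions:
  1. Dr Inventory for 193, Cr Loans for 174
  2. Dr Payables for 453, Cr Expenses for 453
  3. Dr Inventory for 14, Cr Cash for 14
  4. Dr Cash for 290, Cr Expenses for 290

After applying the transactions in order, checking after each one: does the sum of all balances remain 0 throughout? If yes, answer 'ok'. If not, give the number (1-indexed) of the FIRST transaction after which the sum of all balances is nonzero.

Answer: 1

Derivation:
After txn 1: dr=193 cr=174 sum_balances=19
After txn 2: dr=453 cr=453 sum_balances=19
After txn 3: dr=14 cr=14 sum_balances=19
After txn 4: dr=290 cr=290 sum_balances=19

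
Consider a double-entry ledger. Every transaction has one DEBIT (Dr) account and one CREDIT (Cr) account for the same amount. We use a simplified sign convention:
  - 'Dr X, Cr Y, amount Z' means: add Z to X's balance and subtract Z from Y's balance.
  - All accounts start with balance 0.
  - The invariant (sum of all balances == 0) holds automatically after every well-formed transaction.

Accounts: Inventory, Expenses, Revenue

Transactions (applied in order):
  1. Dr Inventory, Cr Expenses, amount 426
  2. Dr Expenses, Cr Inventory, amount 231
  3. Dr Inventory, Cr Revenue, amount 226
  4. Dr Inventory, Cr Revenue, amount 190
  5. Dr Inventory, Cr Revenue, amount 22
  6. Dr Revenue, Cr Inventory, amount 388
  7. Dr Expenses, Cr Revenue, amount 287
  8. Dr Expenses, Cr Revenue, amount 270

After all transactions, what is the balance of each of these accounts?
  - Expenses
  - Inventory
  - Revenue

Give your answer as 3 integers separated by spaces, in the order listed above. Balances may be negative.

After txn 1 (Dr Inventory, Cr Expenses, amount 426): Expenses=-426 Inventory=426
After txn 2 (Dr Expenses, Cr Inventory, amount 231): Expenses=-195 Inventory=195
After txn 3 (Dr Inventory, Cr Revenue, amount 226): Expenses=-195 Inventory=421 Revenue=-226
After txn 4 (Dr Inventory, Cr Revenue, amount 190): Expenses=-195 Inventory=611 Revenue=-416
After txn 5 (Dr Inventory, Cr Revenue, amount 22): Expenses=-195 Inventory=633 Revenue=-438
After txn 6 (Dr Revenue, Cr Inventory, amount 388): Expenses=-195 Inventory=245 Revenue=-50
After txn 7 (Dr Expenses, Cr Revenue, amount 287): Expenses=92 Inventory=245 Revenue=-337
After txn 8 (Dr Expenses, Cr Revenue, amount 270): Expenses=362 Inventory=245 Revenue=-607

Answer: 362 245 -607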